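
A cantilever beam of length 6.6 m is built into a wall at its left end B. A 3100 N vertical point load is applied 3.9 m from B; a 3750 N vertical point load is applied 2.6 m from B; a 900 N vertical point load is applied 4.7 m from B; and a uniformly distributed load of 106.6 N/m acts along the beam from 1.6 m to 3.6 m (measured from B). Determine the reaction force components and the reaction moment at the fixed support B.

Resultant of the distributed load: 106.6 × 2 = 213.2 N at 2.6 m from B.
ΣF_x = 0: B_x = 0.
ΣF_y = 0: B_y − 3100 − 3750 − 900 − 106.6·2 = 0 → B_y = 7963 N.
ΣM about B: M_B − 3100·3.9 − 3750·2.6 − 900·4.7 − (106.6·2)·2.6 = 0 → M_B = 26620 N·m.

B_x = 0, B_y = 7963 N, M_B = 26620 N·m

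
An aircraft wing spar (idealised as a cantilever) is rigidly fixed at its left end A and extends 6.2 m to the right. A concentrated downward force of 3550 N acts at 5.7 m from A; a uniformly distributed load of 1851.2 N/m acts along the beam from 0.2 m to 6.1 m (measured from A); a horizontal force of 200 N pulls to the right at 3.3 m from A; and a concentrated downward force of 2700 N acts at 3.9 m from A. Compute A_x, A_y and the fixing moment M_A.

Resultant of the distributed load: 1851.2 × 5.9 = 10922.08 N at 3.15 m from A.
ΣF_x = 0: A_x + 200 = 0 → A_x = -200.0 N.
ΣF_y = 0: A_y − 3550 − 1851.2·5.9 − 2700 = 0 → A_y = 17170 N.
ΣM about A: M_A − 3550·5.7 − (1851.2·5.9)·3.15 − 2700·3.9 = 0 → M_A = 65170 N·m.

A_x = -200.0 N, A_y = 17170 N, M_A = 65170 N·m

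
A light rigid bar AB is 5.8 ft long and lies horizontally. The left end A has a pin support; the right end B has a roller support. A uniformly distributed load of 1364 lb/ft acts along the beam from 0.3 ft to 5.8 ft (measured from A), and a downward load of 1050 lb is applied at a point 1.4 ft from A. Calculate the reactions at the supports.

Resultant of the distributed load: 1364 × 5.5 = 7502 lb at 3.05 ft from A.
Taking moments about A: B_y·5.8 − (1364·5.5)·3.05 − 1050·1.4 = 0 → B_y = 24351.1/5.8 = 4198.47 ≈ 4198 lb.
ΣF_y = 0: A_y + 4198.47 − 1364·5.5 − 1050 = 0 → A_y = 4354 lb.
ΣF_x = 0: no horizontal applied forces, so A_x = 0.

A_x = 0, A_y = 4354 lb, B_y = 4198 lb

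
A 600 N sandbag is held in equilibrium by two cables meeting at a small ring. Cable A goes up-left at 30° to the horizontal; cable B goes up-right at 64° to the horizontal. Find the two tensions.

ΣF_x = 0: −T_A·cos30° + T_B·cos64° = 0 → T_B = 1.97555·T_A.
ΣF_y = 0: T_A·sin30° + T_B·sin64° = 600.
Substitute: T_A·(0.5 + 1.97555·0.898794) = 600 → T_A = 263.665 ≈ 263.7 N.
Then T_B = 1.97555 × 263.665 = 520.9 N.

T_A = 263.7 N, T_B = 520.9 N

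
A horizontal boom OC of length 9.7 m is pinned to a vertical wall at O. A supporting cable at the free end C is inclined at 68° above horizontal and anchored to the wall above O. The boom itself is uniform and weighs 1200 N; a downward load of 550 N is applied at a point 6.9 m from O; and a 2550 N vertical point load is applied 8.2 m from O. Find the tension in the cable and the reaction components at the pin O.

ΣM about O: T·sin68°·9.7 − 1200·4.85 − 550·6.9 − 2550·8.2 = 0 → T = 30525/(9.7·0.927184) = 3394.05 ≈ 3394 N.
ΣF_x = 0: O_x − T·cos68° = 0 → O_x = 3394.05 × 0.374607 = 1271 N.
ΣF_y = 0: O_y + T·sin68° − 1200 − 550 − 2550 = 0 → O_y = 4300 − 3394.05 × 0.927184 = 1153 N.

T = 3394 N, O_x = 1271 N, O_y = 1153 N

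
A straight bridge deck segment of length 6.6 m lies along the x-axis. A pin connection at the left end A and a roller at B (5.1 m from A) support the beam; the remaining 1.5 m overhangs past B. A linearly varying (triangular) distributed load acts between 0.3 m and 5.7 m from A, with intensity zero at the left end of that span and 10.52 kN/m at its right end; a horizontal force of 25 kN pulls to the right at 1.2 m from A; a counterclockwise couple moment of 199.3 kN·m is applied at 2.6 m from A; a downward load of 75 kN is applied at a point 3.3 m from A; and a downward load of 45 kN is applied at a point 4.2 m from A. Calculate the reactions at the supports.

Resultant of the triangular load: ½ × 10.52 × 5.4 = 28.404 kN, acting at 3.9 m from A (one-third of the span from the peak).
Moments about A: B_y·5.1 − (½·10.52·5.4)·3.9 + 199.3 − 75·3.3 − 45·4.2 = 0 → B_y = 347.9756/5.1 = 68.2305 ≈ 68.23 kN.
ΣF_y = 0: A_y + 68.2305 − ½·10.52·5.4 − 75 − 45 = 0 → A_y = 80.17 kN.
ΣF_x = 0: A_x + 25 = 0 → A_x = -25.00 kN.

A_x = -25.00 kN, A_y = 80.17 kN, B_y = 68.23 kN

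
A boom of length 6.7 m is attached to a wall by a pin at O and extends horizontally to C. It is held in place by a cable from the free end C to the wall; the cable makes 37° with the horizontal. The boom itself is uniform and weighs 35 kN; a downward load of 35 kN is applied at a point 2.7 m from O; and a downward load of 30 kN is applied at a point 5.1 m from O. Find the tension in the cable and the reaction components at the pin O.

T = 90.46 kN, O_x = 72.24 kN, O_y = 45.56 kN

ΣM about O: T·sin37°·6.7 − 35·3.35 − 35·2.7 − 30·5.1 = 0 → T = 364.75/(6.7·0.601815) = 90.4602 ≈ 90.46 kN.
ΣF_x = 0: O_x − T·cos37° = 0 → O_x = 90.4602 × 0.798636 = 72.24 kN.
ΣF_y = 0: O_y + T·sin37° − 35 − 35 − 30 = 0 → O_y = 100 − 90.4602 × 0.601815 = 45.56 kN.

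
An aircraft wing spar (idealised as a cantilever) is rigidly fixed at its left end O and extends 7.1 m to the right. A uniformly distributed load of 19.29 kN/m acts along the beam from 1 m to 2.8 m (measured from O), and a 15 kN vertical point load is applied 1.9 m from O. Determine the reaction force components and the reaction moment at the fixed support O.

O_x = 0, O_y = 49.72 kN, M_O = 94.47 kN·m

Resultant of the distributed load: 19.29 × 1.8 = 34.722 kN at 1.9 m from O.
ΣF_x = 0: O_x = 0.
ΣF_y = 0: O_y − 19.29·1.8 − 15 = 0 → O_y = 49.72 kN.
ΣM about O: M_O − (19.29·1.8)·1.9 − 15·1.9 = 0 → M_O = 94.47 kN·m.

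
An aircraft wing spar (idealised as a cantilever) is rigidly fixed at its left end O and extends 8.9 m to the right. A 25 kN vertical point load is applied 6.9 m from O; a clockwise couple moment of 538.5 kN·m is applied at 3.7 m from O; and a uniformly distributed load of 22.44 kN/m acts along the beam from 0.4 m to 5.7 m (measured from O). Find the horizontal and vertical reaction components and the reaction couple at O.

Resultant of the distributed load: 22.44 × 5.3 = 118.932 kN at 3.05 m from O.
ΣF_x = 0: O_x = 0.
ΣF_y = 0: O_y − 25 − 22.44·5.3 = 0 → O_y = 143.9 kN.
ΣM about O: M_O − 25·6.9 − 538.5 − (22.44·5.3)·3.05 = 0 → M_O = 1074 kN·m.

O_x = 0, O_y = 143.9 kN, M_O = 1074 kN·m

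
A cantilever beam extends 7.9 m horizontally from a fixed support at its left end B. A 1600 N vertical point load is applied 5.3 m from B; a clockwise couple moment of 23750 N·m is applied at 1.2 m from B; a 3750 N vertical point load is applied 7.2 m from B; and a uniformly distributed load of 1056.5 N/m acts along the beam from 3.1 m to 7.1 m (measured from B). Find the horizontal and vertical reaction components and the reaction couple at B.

Resultant of the distributed load: 1056.5 × 4 = 4226 N at 5.1 m from B.
ΣF_x = 0: B_x = 0.
ΣF_y = 0: B_y − 1600 − 3750 − 1056.5·4 = 0 → B_y = 9576 N.
ΣM about B: M_B − 1600·5.3 − 23750 − 3750·7.2 − (1056.5·4)·5.1 = 0 → M_B = 80780 N·m.

B_x = 0, B_y = 9576 N, M_B = 80780 N·m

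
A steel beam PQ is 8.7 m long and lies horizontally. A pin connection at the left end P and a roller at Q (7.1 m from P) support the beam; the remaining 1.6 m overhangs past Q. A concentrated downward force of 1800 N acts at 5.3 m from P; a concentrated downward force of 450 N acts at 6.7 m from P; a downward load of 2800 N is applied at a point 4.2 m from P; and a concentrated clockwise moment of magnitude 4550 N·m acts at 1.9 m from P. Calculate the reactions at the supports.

Moments about P: Q_y·7.1 − 1800·5.3 − 450·6.7 − 2800·4.2 − 4550 = 0 → Q_y = 28865/7.1 = 4065.49 ≈ 4065 N.
ΣF_y = 0: P_y + 4065.49 − 1800 − 450 − 2800 = 0 → P_y = 984.5 N.
ΣF_x = 0: no horizontal applied forces, so P_x = 0.

P_x = 0, P_y = 984.5 N, Q_y = 4065 N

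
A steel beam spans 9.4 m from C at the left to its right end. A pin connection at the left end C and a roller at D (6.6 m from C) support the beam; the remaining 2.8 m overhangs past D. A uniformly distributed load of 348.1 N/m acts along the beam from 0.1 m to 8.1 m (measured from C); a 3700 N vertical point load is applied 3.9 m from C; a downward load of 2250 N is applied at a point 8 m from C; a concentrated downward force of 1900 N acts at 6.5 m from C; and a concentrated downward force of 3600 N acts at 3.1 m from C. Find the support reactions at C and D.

Resultant of the distributed load: 348.1 × 8 = 2784.8 N at 4.1 m from C.
ΣM about C: D_y·6.6 − (348.1·8)·4.1 − 3700·3.9 − 2250·8 − 1900·6.5 − 3600·3.1 = 0 → D_y = 67357.68/6.6 = 10205.7 ≈ 10210 N.
ΣF_y = 0: C_y + 10205.7 − 348.1·8 − 3700 − 2250 − 1900 − 3600 = 0 → C_y = 4029 N.
ΣF_x = 0: no horizontal applied forces, so C_x = 0.

C_x = 0, C_y = 4029 N, D_y = 10210 N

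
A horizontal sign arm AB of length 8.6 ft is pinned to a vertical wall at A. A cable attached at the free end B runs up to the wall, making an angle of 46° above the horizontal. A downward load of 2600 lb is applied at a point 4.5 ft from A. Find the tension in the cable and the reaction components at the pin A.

T = 1891 lb, A_x = 1314 lb, A_y = 1240 lb

ΣM about A: T·sin46°·8.6 − 2600·4.5 = 0 → T = 11700/(8.6·0.71934) = 1891.27 ≈ 1891 lb.
ΣF_x = 0: A_x − T·cos46° = 0 → A_x = 1891.27 × 0.694658 = 1314 lb.
ΣF_y = 0: A_y + T·sin46° − 2600 = 0 → A_y = 2600 − 1891.27 × 0.71934 = 1240 lb.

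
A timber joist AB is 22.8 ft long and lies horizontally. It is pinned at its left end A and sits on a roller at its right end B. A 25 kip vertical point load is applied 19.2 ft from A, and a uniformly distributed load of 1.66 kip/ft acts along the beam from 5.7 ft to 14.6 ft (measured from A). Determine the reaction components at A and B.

Resultant of the distributed load: 1.66 × 8.9 = 14.774 kip at 10.15 ft from A.
Moments about A: B_y·22.8 − 25·19.2 − (1.66·8.9)·10.15 = 0 → B_y = 629.9561/22.8 = 27.6297 ≈ 27.63 kip.
ΣF_y = 0: A_y + 27.6297 − 25 − 1.66·8.9 = 0 → A_y = 12.14 kip.
ΣF_x = 0: no horizontal applied forces, so A_x = 0.

A_x = 0, A_y = 12.14 kip, B_y = 27.63 kip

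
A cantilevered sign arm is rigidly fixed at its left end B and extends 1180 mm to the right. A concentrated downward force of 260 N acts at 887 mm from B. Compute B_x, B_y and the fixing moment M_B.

ΣF_x = 0: B_x = 0.
ΣF_y = 0: B_y − 260 = 0 → B_y = 260.0 N.
ΣM about B: M_B − 260·887 = 0 → M_B = 230600 N·mm.

B_x = 0, B_y = 260.0 N, M_B = 230600 N·mm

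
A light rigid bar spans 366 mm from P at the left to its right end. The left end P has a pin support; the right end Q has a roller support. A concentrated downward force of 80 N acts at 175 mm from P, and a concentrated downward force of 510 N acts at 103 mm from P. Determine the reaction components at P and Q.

Taking moments about P: Q_y·366 − 80·175 − 510·103 = 0 → Q_y = 66530/366 = 181.776 ≈ 181.8 N.
ΣF_y = 0: P_y + 181.776 − 80 − 510 = 0 → P_y = 408.2 N.
ΣF_x = 0: no horizontal applied forces, so P_x = 0.

P_x = 0, P_y = 408.2 N, Q_y = 181.8 N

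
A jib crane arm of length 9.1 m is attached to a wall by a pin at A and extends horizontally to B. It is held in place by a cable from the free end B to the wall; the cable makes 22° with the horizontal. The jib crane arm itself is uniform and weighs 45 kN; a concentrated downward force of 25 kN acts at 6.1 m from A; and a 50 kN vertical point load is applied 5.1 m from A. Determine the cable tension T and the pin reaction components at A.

T = 179.6 kN, A_x = 166.5 kN, A_y = 52.72 kN

ΣM about A: T·sin22°·9.1 − 45·4.55 − 25·6.1 − 50·5.1 = 0 → T = 612.25/(9.1·0.374607) = 179.602 ≈ 179.6 kN.
ΣF_x = 0: A_x − T·cos22° = 0 → A_x = 179.602 × 0.927184 = 166.5 kN.
ΣF_y = 0: A_y + T·sin22° − 45 − 25 − 50 = 0 → A_y = 120 − 179.602 × 0.374607 = 52.72 kN.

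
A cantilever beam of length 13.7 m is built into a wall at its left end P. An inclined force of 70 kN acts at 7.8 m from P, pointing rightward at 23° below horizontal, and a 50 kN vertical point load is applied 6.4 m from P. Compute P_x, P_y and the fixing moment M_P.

P_x = -64.44 kN, P_y = 77.35 kN, M_P = 533.3 kN·m

ΣF_x = 0: P_x + 70·cos23° = 0 → P_x = -64.44 kN.
ΣF_y = 0: P_y − 70·sin23° − 50 = 0 → P_y = 77.35 kN.
ΣM about P: M_P − 70·sin23°·7.8 − 50·6.4 = 0 → M_P = 533.3 kN·m.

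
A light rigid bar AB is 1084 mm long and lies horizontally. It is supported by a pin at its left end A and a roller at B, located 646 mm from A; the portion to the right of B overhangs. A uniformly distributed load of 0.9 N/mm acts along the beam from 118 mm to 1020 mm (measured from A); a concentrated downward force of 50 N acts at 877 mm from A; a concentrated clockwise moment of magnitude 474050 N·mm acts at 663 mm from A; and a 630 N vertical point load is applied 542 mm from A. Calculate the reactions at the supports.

A_x = 0, A_y = -553.5 N, B_y = 2045 N

Resultant of the distributed load: 0.9 × 902 = 811.8 N at 569 mm from A.
Moments about A: B_y·646 − (0.9·902)·569 − 50·877 − 474050 − 630·542 = 0 → B_y = 1321274.2/646 = 2045.32 ≈ 2045 N.
ΣF_y = 0: A_y + 2045.32 − 0.9·902 − 50 − 630 = 0 → A_y = -553.5 N.
ΣF_x = 0: no horizontal applied forces, so A_x = 0.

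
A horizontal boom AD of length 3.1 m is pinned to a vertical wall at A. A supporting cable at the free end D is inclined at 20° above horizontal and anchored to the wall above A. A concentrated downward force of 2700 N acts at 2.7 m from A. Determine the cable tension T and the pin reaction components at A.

ΣM about A: T·sin20°·3.1 − 2700·2.7 = 0 → T = 7290/(3.1·0.34202) = 6875.66 ≈ 6876 N.
ΣF_x = 0: A_x − T·cos20° = 0 → A_x = 6875.66 × 0.939693 = 6461 N.
ΣF_y = 0: A_y + T·sin20° − 2700 = 0 → A_y = 2700 − 6875.66 × 0.34202 = 348.4 N.

T = 6876 N, A_x = 6461 N, A_y = 348.4 N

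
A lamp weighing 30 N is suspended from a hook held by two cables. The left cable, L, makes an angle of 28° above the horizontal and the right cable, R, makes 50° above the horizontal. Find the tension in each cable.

ΣF_x = 0: −T_L·cos28° + T_R·cos50° = 0 → T_R = 1.37362·T_L.
ΣF_y = 0: T_L·sin28° + T_R·sin50° = 30.
Substitute: T_L·(0.469472 + 1.37362·0.766044) = 30 → T_L = 19.7145 ≈ 19.71 N.
Then T_R = 1.37362 × 19.7145 = 27.08 N.

T_L = 19.71 N, T_R = 27.08 N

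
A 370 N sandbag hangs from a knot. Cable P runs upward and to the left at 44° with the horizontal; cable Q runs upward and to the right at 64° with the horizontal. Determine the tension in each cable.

ΣF_x = 0: −T_P·cos44° + T_Q·cos64° = 0 → T_Q = 1.64094·T_P.
ΣF_y = 0: T_P·sin44° + T_Q·sin64° = 370.
Substitute: T_P·(0.694658 + 1.64094·0.898794) = 370 → T_P = 170.544 ≈ 170.5 N.
Then T_Q = 1.64094 × 170.544 = 279.9 N.

T_P = 170.5 N, T_Q = 279.9 N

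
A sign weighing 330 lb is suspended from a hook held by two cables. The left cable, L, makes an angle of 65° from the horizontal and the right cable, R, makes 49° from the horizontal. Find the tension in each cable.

T_L = 237.0 lb, T_R = 152.7 lb

ΣF_x = 0: −T_L·cos65° + T_R·cos49° = 0 → T_R = 0.644177·T_L.
ΣF_y = 0: T_L·sin65° + T_R·sin49° = 330.
Substitute: T_L·(0.906308 + 0.644177·0.75471) = 330 → T_L = 236.988 ≈ 237.0 lb.
Then T_R = 0.644177 × 236.988 = 152.7 lb.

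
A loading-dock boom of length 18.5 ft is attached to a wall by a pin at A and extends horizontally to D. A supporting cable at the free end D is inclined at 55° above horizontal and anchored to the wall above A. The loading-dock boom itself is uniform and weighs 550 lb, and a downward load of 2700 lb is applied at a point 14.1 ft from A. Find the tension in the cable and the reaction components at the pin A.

ΣM about A: T·sin55°·18.5 − 550·9.25 − 2700·14.1 = 0 → T = 43157.5/(18.5·0.819152) = 2847.87 ≈ 2848 lb.
ΣF_x = 0: A_x − T·cos55° = 0 → A_x = 2847.87 × 0.573576 = 1633 lb.
ΣF_y = 0: A_y + T·sin55° − 550 − 2700 = 0 → A_y = 3250 − 2847.87 × 0.819152 = 917.2 lb.

T = 2848 lb, A_x = 1633 lb, A_y = 917.2 lb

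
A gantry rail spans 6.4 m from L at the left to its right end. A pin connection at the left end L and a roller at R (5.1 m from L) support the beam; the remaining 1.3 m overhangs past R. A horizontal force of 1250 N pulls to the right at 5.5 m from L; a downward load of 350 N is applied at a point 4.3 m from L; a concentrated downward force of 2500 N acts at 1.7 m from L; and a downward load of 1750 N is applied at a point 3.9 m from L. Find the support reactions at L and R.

L_x = -1250 N, L_y = 2133 N, R_y = 2467 N

Moments about L: R_y·5.1 − 350·4.3 − 2500·1.7 − 1750·3.9 = 0 → R_y = 12580/5.1 = 2466.67 ≈ 2467 N.
ΣF_y = 0: L_y + 2466.67 − 350 − 2500 − 1750 = 0 → L_y = 2133 N.
ΣF_x = 0: L_x + 1250 = 0 → L_x = -1250 N.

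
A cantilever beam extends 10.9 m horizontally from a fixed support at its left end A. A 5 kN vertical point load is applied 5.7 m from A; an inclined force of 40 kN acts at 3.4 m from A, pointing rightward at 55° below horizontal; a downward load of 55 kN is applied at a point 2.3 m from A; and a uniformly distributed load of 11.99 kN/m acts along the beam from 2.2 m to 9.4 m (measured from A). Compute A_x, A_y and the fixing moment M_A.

A_x = -22.94 kN, A_y = 179.1 kN, M_A = 767.1 kN·m

Resultant of the distributed load: 11.99 × 7.2 = 86.328 kN at 5.8 m from A.
ΣF_x = 0: A_x + 40·cos55° = 0 → A_x = -22.94 kN.
ΣF_y = 0: A_y − 5 − 40·sin55° − 55 − 11.99·7.2 = 0 → A_y = 179.1 kN.
ΣM about A: M_A − 5·5.7 − 40·sin55°·3.4 − 55·2.3 − (11.99·7.2)·5.8 = 0 → M_A = 767.1 kN·m.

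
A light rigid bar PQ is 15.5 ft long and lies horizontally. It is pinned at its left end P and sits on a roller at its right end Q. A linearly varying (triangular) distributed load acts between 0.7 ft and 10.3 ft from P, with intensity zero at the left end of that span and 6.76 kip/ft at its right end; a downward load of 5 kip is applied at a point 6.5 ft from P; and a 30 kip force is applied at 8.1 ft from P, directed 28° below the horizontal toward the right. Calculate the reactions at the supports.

P_x = -26.49 kip, P_y = 27.21 kip, Q_y = 24.32 kip

Resultant of the triangular load: ½ × 6.76 × 9.6 = 32.448 kip, acting at 7.1 ft from P (one-third of the span from the peak).
Moments about P: Q_y·15.5 − (½·6.76·9.6)·7.1 − 5·6.5 − 30·sin28°·8.1 = 0 → Q_y = 376.962/15.5 = 24.3201 ≈ 24.32 kip.
ΣF_y = 0: P_y + 24.3201 − ½·6.76·9.6 − 5 − 30·sin28° = 0 → P_y = 27.21 kip.
ΣF_x = 0: P_x + 30·cos28° = 0 → P_x = -26.49 kip.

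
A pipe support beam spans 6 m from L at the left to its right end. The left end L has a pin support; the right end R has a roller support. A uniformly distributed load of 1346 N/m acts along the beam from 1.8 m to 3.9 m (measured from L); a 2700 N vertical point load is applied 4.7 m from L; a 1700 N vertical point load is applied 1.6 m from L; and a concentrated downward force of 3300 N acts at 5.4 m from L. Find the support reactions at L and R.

L_x = 0, L_y = 3646 N, R_y = 6881 N

Resultant of the distributed load: 1346 × 2.1 = 2826.6 N at 2.85 m from L.
Taking moments about L: R_y·6 − (1346·2.1)·2.85 − 2700·4.7 − 1700·1.6 − 3300·5.4 = 0 → R_y = 41285.81/6 = 6880.97 ≈ 6881 N.
ΣF_y = 0: L_y + 6880.97 − 1346·2.1 − 2700 − 1700 − 3300 = 0 → L_y = 3646 N.
ΣF_x = 0: no horizontal applied forces, so L_x = 0.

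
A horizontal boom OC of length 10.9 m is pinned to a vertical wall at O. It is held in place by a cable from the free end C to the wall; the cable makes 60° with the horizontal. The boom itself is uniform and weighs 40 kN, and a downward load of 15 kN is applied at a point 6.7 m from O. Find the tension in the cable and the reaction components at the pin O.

ΣM about O: T·sin60°·10.9 − 40·5.45 − 15·6.7 = 0 → T = 318.5/(10.9·0.866025) = 33.7406 ≈ 33.74 kN.
ΣF_x = 0: O_x − T·cos60° = 0 → O_x = 33.7406 × 0.5 = 16.87 kN.
ΣF_y = 0: O_y + T·sin60° − 40 − 15 = 0 → O_y = 55 − 33.7406 × 0.866025 = 25.78 kN.

T = 33.74 kN, O_x = 16.87 kN, O_y = 25.78 kN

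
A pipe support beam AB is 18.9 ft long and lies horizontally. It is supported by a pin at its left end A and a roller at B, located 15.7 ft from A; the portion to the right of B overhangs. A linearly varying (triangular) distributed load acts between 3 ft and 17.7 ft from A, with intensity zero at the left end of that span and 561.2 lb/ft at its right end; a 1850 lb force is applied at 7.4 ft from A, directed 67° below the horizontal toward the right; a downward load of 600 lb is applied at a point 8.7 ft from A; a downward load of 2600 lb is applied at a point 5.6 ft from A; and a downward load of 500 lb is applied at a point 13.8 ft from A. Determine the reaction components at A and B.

Resultant of the triangular load: ½ × 561.2 × 14.7 = 4124.82 lb, acting at 12.8 ft from A (one-third of the span from the peak).
ΣM about A: B_y·15.7 − (½·561.2·14.7)·12.8 − 1850·sin67°·7.4 − 600·8.7 − 2600·5.6 − 500·13.8 = 0 → B_y = 92079.4/15.7 = 5864.93 ≈ 5865 lb.
ΣF_y = 0: A_y + 5864.93 − ½·561.2·14.7 − 1850·sin67° − 600 − 2600 − 500 = 0 → A_y = 3663 lb.
ΣF_x = 0: A_x + 1850·cos67° = 0 → A_x = -722.9 lb.

A_x = -722.9 lb, A_y = 3663 lb, B_y = 5865 lb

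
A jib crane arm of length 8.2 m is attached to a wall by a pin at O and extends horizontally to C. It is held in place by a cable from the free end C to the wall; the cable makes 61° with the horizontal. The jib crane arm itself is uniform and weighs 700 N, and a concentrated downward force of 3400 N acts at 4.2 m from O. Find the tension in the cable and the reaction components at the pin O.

T = 2391 N, O_x = 1159 N, O_y = 2009 N

ΣM about O: T·sin61°·8.2 − 700·4.1 − 3400·4.2 = 0 → T = 17150/(8.2·0.87462) = 2391.28 ≈ 2391 N.
ΣF_x = 0: O_x − T·cos61° = 0 → O_x = 2391.28 × 0.48481 = 1159 N.
ΣF_y = 0: O_y + T·sin61° − 700 − 3400 = 0 → O_y = 4100 − 2391.28 × 0.87462 = 2009 N.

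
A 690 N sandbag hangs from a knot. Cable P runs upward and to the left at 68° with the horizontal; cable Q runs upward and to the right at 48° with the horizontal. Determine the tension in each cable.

T_P = 513.7 N, T_Q = 287.6 N

ΣF_x = 0: −T_P·cos68° + T_Q·cos48° = 0 → T_Q = 0.559841·T_P.
ΣF_y = 0: T_P·sin68° + T_Q·sin48° = 690.
Substitute: T_P·(0.927184 + 0.559841·0.743145) = 690 → T_P = 513.688 ≈ 513.7 N.
Then T_Q = 0.559841 × 513.688 = 287.6 N.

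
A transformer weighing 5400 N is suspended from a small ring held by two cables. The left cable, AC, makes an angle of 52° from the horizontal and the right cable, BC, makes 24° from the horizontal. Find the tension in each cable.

ΣF_x = 0: −T_AC·cos52° + T_BC·cos24° = 0 → T_BC = 0.673925·T_AC.
ΣF_y = 0: T_AC·sin52° + T_BC·sin24° = 5400.
Substitute: T_AC·(0.788011 + 0.673925·0.406737) = 5400 → T_AC = 5084.17 ≈ 5084 N.
Then T_BC = 0.673925 × 5084.17 = 3426 N.

T_AC = 5084 N, T_BC = 3426 N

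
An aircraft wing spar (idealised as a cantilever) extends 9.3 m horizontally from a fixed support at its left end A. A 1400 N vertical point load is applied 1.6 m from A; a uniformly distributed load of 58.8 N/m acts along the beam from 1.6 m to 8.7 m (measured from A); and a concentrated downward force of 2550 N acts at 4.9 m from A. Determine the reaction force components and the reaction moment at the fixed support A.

A_x = 0, A_y = 4367 N, M_A = 16890 N·m

Resultant of the distributed load: 58.8 × 7.1 = 417.48 N at 5.15 m from A.
ΣF_x = 0: A_x = 0.
ΣF_y = 0: A_y − 1400 − 58.8·7.1 − 2550 = 0 → A_y = 4367 N.
ΣM about A: M_A − 1400·1.6 − (58.8·7.1)·5.15 − 2550·4.9 = 0 → M_A = 16890 N·m.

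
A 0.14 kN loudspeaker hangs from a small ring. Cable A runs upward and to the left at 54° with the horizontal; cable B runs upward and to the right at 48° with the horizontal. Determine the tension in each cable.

ΣF_x = 0: −T_A·cos54° + T_B·cos48° = 0 → T_B = 0.878431·T_A.
ΣF_y = 0: T_A·sin54° + T_B·sin48° = 0.14.
Substitute: T_A·(0.809017 + 0.878431·0.743145) = 0.14 → T_A = 0.0957711 ≈ 0.09577 kN.
Then T_B = 0.878431 × 0.0957711 = 0.08413 kN.

T_A = 0.09577 kN, T_B = 0.08413 kN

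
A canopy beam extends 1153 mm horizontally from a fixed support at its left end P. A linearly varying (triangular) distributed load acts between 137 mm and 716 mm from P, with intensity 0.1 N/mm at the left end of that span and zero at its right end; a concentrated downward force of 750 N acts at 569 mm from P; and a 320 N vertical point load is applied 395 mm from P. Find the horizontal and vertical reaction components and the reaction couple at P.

Resultant of the triangular load: ½ × 0.1 × 579 = 28.95 N, acting at 330 mm from P (one-third of the span from the peak).
ΣF_x = 0: P_x = 0.
ΣF_y = 0: P_y − ½·0.1·579 − 750 − 320 = 0 → P_y = 1099 N.
ΣM about P: M_P − (½·0.1·579)·330 − 750·569 − 320·395 = 0 → M_P = 562700 N·mm.

P_x = 0, P_y = 1099 N, M_P = 562700 N·mm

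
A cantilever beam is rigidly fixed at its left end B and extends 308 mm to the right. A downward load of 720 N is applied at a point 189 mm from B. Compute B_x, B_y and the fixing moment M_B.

B_x = 0, B_y = 720.0 N, M_B = 136100 N·mm

ΣF_x = 0: B_x = 0.
ΣF_y = 0: B_y − 720 = 0 → B_y = 720.0 N.
ΣM about B: M_B − 720·189 = 0 → M_B = 136100 N·mm.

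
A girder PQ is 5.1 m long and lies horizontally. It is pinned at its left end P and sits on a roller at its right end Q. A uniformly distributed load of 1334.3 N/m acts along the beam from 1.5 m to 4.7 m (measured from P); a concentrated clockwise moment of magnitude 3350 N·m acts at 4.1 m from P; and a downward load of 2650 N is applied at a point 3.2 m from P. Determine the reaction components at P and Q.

P_x = 0, P_y = 2005 N, Q_y = 4915 N

Resultant of the distributed load: 1334.3 × 3.2 = 4269.76 N at 3.1 m from P.
ΣM about P: Q_y·5.1 − (1334.3·3.2)·3.1 − 3350 − 2650·3.2 = 0 → Q_y = 25066.256/5.1 = 4914.95 ≈ 4915 N.
ΣF_y = 0: P_y + 4914.95 − 1334.3·3.2 − 2650 = 0 → P_y = 2005 N.
ΣF_x = 0: no horizontal applied forces, so P_x = 0.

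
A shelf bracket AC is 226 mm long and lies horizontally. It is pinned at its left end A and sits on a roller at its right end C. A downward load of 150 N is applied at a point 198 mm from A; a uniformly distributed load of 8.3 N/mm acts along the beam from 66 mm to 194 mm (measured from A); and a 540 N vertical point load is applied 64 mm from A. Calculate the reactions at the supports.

Resultant of the distributed load: 8.3 × 128 = 1062.4 N at 130 mm from A.
Taking moments about A: C_y·226 − 150·198 − (8.3·128)·130 − 540·64 = 0 → C_y = 202372/226 = 895.451 ≈ 895.5 N.
ΣF_y = 0: A_y + 895.451 − 150 − 8.3·128 − 540 = 0 → A_y = 856.9 N.
ΣF_x = 0: no horizontal applied forces, so A_x = 0.

A_x = 0, A_y = 856.9 N, C_y = 895.5 N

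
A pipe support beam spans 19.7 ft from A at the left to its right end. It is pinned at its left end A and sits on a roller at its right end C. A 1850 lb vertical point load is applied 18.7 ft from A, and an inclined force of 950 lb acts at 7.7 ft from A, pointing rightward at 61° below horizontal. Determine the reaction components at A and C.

A_x = -460.6 lb, A_y = 600.0 lb, C_y = 2081 lb

ΣM about A: C_y·19.7 − 1850·18.7 − 950·sin61°·7.7 = 0 → C_y = 40992.8/19.7 = 2080.85 ≈ 2081 lb.
ΣF_y = 0: A_y + 2080.85 − 1850 − 950·sin61° = 0 → A_y = 600.0 lb.
ΣF_x = 0: A_x + 950·cos61° = 0 → A_x = -460.6 lb.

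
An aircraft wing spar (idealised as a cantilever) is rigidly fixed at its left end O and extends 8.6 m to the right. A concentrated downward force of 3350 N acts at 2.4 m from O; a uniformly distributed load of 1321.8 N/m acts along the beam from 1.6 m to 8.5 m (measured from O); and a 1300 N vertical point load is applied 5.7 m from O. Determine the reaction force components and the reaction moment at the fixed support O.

Resultant of the distributed load: 1321.8 × 6.9 = 9120.42 N at 5.05 m from O.
ΣF_x = 0: O_x = 0.
ΣF_y = 0: O_y − 3350 − 1321.8·6.9 − 1300 = 0 → O_y = 13770 N.
ΣM about O: M_O − 3350·2.4 − (1321.8·6.9)·5.05 − 1300·5.7 = 0 → M_O = 61510 N·m.

O_x = 0, O_y = 13770 N, M_O = 61510 N·m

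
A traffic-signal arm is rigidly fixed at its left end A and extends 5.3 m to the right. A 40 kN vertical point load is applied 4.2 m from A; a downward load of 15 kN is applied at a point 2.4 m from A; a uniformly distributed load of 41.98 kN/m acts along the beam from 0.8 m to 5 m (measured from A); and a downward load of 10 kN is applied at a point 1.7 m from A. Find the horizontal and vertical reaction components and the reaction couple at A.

A_x = 0, A_y = 241.3 kN, M_A = 732.3 kN·m

Resultant of the distributed load: 41.98 × 4.2 = 176.316 kN at 2.9 m from A.
ΣF_x = 0: A_x = 0.
ΣF_y = 0: A_y − 40 − 15 − 41.98·4.2 − 10 = 0 → A_y = 241.3 kN.
ΣM about A: M_A − 40·4.2 − 15·2.4 − (41.98·4.2)·2.9 − 10·1.7 = 0 → M_A = 732.3 kN·m.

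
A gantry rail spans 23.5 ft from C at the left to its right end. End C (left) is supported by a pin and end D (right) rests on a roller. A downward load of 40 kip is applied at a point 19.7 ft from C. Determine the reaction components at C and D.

ΣM about C: D_y·23.5 − 40·19.7 = 0 → D_y = 788/23.5 = 33.5319 ≈ 33.53 kip.
ΣF_y = 0: C_y + 33.5319 − 40 = 0 → C_y = 6.468 kip.
ΣF_x = 0: no horizontal applied forces, so C_x = 0.

C_x = 0, C_y = 6.468 kip, D_y = 33.53 kip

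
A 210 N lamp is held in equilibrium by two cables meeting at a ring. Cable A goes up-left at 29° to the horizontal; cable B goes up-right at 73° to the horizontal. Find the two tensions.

T_A = 62.77 N, T_B = 187.8 N

ΣF_x = 0: −T_A·cos29° + T_B·cos73° = 0 → T_B = 2.99146·T_A.
ΣF_y = 0: T_A·sin29° + T_B·sin73° = 210.
Substitute: T_A·(0.48481 + 2.99146·0.956305) = 210 → T_A = 62.7698 ≈ 62.77 N.
Then T_B = 2.99146 × 62.7698 = 187.8 N.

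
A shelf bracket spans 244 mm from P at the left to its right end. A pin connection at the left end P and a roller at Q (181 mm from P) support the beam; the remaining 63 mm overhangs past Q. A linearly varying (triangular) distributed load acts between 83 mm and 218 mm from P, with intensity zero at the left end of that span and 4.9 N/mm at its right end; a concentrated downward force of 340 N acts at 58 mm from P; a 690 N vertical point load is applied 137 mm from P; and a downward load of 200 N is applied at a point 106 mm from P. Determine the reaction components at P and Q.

P_x = 0, P_y = 496.3 N, Q_y = 1064 N

Resultant of the triangular load: ½ × 4.9 × 135 = 330.75 N, acting at 173 mm from P (one-third of the span from the peak).
Moments about P: Q_y·181 − (½·4.9·135)·173 − 340·58 − 690·137 − 200·106 = 0 → Q_y = 192669.75/181 = 1064.47 ≈ 1064 N.
ΣF_y = 0: P_y + 1064.47 − ½·4.9·135 − 340 − 690 − 200 = 0 → P_y = 496.3 N.
ΣF_x = 0: no horizontal applied forces, so P_x = 0.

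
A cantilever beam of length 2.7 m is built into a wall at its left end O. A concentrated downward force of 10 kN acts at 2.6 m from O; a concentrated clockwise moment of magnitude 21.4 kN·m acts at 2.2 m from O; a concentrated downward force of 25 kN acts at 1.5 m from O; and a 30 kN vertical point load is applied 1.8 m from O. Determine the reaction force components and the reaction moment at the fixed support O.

ΣF_x = 0: O_x = 0.
ΣF_y = 0: O_y − 10 − 25 − 30 = 0 → O_y = 65.00 kN.
ΣM about O: M_O − 10·2.6 − 21.4 − 25·1.5 − 30·1.8 = 0 → M_O = 138.9 kN·m.

O_x = 0, O_y = 65.00 kN, M_O = 138.9 kN·m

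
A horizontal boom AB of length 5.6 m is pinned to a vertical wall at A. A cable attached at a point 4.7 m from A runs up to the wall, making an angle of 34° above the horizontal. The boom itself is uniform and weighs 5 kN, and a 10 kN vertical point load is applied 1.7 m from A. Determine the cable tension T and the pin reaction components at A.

T = 11.80 kN, A_x = 9.779 kN, A_y = 8.404 kN

ΣM about A: T·sin34°·4.7 − 5·2.8 − 10·1.7 = 0 → T = 31/(4.7·0.559193) = 11.7951 ≈ 11.80 kN.
ΣF_x = 0: A_x − T·cos34° = 0 → A_x = 11.7951 × 0.829038 = 9.779 kN.
ΣF_y = 0: A_y + T·sin34° − 5 − 10 = 0 → A_y = 15 − 11.7951 × 0.559193 = 8.404 kN.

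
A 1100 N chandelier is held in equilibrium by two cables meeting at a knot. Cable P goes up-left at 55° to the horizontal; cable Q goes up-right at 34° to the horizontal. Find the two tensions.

T_P = 912.1 N, T_Q = 631.0 N

ΣF_x = 0: −T_P·cos55° + T_Q·cos34° = 0 → T_Q = 0.691858·T_P.
ΣF_y = 0: T_P·sin55° + T_Q·sin34° = 1100.
Substitute: T_P·(0.819152 + 0.691858·0.559193) = 1100 → T_P = 912.08 ≈ 912.1 N.
Then T_Q = 0.691858 × 912.08 = 631.0 N.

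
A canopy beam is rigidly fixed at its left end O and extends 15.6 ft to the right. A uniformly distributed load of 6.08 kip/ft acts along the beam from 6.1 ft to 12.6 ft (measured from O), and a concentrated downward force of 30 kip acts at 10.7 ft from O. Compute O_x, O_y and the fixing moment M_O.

O_x = 0, O_y = 69.52 kip, M_O = 690.5 kip·ft

Resultant of the distributed load: 6.08 × 6.5 = 39.52 kip at 9.35 ft from O.
ΣF_x = 0: O_x = 0.
ΣF_y = 0: O_y − 6.08·6.5 − 30 = 0 → O_y = 69.52 kip.
ΣM about O: M_O − (6.08·6.5)·9.35 − 30·10.7 = 0 → M_O = 690.5 kip·ft.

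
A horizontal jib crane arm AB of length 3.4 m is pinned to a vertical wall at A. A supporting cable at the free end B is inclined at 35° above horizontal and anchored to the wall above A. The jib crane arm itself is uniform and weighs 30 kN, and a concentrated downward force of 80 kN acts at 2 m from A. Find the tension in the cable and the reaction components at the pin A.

ΣM about A: T·sin35°·3.4 − 30·1.7 − 80·2 = 0 → T = 211/(3.4·0.573576) = 108.196 ≈ 108.2 kN.
ΣF_x = 0: A_x − T·cos35° = 0 → A_x = 108.196 × 0.819152 = 88.63 kN.
ΣF_y = 0: A_y + T·sin35° − 30 − 80 = 0 → A_y = 110 − 108.196 × 0.573576 = 47.94 kN.

T = 108.2 kN, A_x = 88.63 kN, A_y = 47.94 kN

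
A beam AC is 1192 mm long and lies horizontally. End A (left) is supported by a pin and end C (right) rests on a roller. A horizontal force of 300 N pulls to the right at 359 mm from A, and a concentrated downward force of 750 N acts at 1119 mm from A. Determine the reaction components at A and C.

A_x = -300.0 N, A_y = 45.93 N, C_y = 704.1 N

ΣM about A: C_y·1192 − 750·1119 = 0 → C_y = 839250/1192 = 704.069 ≈ 704.1 N.
ΣF_y = 0: A_y + 704.069 − 750 = 0 → A_y = 45.93 N.
ΣF_x = 0: A_x + 300 = 0 → A_x = -300.0 N.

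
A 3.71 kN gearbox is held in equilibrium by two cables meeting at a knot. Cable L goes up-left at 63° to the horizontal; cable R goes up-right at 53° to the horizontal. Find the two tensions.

ΣF_x = 0: −T_L·cos63° + T_R·cos53° = 0 → T_R = 0.754369·T_L.
ΣF_y = 0: T_L·sin63° + T_R·sin53° = 3.71.
Substitute: T_L·(0.891007 + 0.754369·0.798636) = 3.71 → T_L = 2.48414 ≈ 2.484 kN.
Then T_R = 0.754369 × 2.48414 = 1.874 kN.

T_L = 2.484 kN, T_R = 1.874 kN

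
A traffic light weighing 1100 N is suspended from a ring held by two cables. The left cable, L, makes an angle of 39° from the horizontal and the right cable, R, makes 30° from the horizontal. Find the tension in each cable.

T_L = 1020 N, T_R = 915.7 N

ΣF_x = 0: −T_L·cos39° + T_R·cos30° = 0 → T_R = 0.897371·T_L.
ΣF_y = 0: T_L·sin39° + T_R·sin30° = 1100.
Substitute: T_L·(0.62932 + 0.897371·0.5) = 1100 → T_L = 1020.4 ≈ 1020 N.
Then T_R = 0.897371 × 1020.4 = 915.7 N.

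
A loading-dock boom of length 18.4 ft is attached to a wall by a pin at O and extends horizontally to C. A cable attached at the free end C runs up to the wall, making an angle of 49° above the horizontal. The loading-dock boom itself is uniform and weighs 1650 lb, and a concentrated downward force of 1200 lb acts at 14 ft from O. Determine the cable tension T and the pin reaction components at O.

ΣM about O: T·sin49°·18.4 − 1650·9.2 − 1200·14 = 0 → T = 31980/(18.4·0.75471) = 2302.93 ≈ 2303 lb.
ΣF_x = 0: O_x − T·cos49° = 0 → O_x = 2302.93 × 0.656059 = 1511 lb.
ΣF_y = 0: O_y + T·sin49° − 1650 − 1200 = 0 → O_y = 2850 − 2302.93 × 0.75471 = 1112 lb.

T = 2303 lb, O_x = 1511 lb, O_y = 1112 lb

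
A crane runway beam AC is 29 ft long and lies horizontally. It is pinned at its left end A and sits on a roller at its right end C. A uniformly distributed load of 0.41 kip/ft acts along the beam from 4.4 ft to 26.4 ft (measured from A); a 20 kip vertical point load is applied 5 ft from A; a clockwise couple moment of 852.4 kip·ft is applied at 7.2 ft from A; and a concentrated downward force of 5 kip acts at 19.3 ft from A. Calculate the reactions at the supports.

Resultant of the distributed load: 0.41 × 22 = 9.02 kip at 15.4 ft from A.
Taking moments about A: C_y·29 − (0.41·22)·15.4 − 20·5 − 852.4 − 5·19.3 = 0 → C_y = 1187.808/29 = 40.9589 ≈ 40.96 kip.
ΣF_y = 0: A_y + 40.9589 − 0.41·22 − 20 − 5 = 0 → A_y = -6.939 kip.
ΣF_x = 0: no horizontal applied forces, so A_x = 0.

A_x = 0, A_y = -6.939 kip, C_y = 40.96 kip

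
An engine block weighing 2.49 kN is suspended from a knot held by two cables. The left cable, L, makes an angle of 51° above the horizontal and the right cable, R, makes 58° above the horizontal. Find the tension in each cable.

ΣF_x = 0: −T_L·cos51° + T_R·cos58° = 0 → T_R = 1.18758·T_L.
ΣF_y = 0: T_L·sin51° + T_R·sin58° = 2.49.
Substitute: T_L·(0.777146 + 1.18758·0.848048) = 2.49 → T_L = 1.39553 ≈ 1.396 kN.
Then T_R = 1.18758 × 1.39553 = 1.657 kN.

T_L = 1.396 kN, T_R = 1.657 kN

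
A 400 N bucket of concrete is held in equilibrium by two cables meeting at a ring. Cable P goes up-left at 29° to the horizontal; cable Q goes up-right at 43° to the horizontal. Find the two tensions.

ΣF_x = 0: −T_P·cos29° + T_Q·cos43° = 0 → T_Q = 1.19589·T_P.
ΣF_y = 0: T_P·sin29° + T_Q·sin43° = 400.
Substitute: T_P·(0.48481 + 1.19589·0.681998) = 400 → T_P = 307.597 ≈ 307.6 N.
Then T_Q = 1.19589 × 307.597 = 367.9 N.

T_P = 307.6 N, T_Q = 367.9 N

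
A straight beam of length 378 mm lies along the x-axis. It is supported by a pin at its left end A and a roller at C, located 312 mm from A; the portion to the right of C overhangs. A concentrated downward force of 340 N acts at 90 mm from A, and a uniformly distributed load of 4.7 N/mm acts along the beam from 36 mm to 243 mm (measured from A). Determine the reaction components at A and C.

A_x = 0, A_y = 779.8 N, C_y = 533.1 N

Resultant of the distributed load: 4.7 × 207 = 972.9 N at 139.5 mm from A.
Moments about A: C_y·312 − 340·90 − (4.7·207)·139.5 = 0 → C_y = 166319.55/312 = 533.075 ≈ 533.1 N.
ΣF_y = 0: A_y + 533.075 − 340 − 4.7·207 = 0 → A_y = 779.8 N.
ΣF_x = 0: no horizontal applied forces, so A_x = 0.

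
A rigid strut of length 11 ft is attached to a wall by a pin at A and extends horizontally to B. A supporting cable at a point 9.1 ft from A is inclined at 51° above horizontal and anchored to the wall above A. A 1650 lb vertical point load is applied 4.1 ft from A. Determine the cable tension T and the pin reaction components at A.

T = 956.6 lb, A_x = 602.0 lb, A_y = 906.6 lb

ΣM about A: T·sin51°·9.1 − 1650·4.1 = 0 → T = 6765/(9.1·0.777146) = 956.585 ≈ 956.6 lb.
ΣF_x = 0: A_x − T·cos51° = 0 → A_x = 956.585 × 0.62932 = 602.0 lb.
ΣF_y = 0: A_y + T·sin51° − 1650 = 0 → A_y = 1650 − 956.585 × 0.777146 = 906.6 lb.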